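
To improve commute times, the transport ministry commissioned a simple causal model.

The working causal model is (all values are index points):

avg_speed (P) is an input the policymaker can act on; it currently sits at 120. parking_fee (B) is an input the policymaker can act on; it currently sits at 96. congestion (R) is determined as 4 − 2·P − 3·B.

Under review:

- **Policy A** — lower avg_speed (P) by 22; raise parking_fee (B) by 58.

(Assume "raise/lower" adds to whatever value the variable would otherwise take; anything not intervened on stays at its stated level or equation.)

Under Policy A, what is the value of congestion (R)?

-654

Policy A (P − 22, B + 58):
  P = 120 − 22 = 98
  B = 96 + 58 = 154
  R = 4 − 2·98 − 3·154 = -654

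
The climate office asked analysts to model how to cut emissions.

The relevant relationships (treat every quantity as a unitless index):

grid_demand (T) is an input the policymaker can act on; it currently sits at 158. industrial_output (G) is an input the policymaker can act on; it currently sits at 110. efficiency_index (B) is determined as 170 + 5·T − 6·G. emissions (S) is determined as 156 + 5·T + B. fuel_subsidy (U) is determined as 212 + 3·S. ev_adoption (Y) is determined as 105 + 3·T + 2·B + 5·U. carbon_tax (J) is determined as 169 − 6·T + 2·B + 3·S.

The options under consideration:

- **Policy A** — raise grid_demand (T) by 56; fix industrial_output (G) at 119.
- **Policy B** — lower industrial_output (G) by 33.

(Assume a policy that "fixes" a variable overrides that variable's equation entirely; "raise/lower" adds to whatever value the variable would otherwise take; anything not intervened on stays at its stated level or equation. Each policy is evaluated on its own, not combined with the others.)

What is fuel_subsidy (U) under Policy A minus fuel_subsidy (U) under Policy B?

Policy A (T + 56, G := 119):
  T = 158 + 56 = 214
  G = 119
  B = 170 + 5·214 − 6·119 = 526
  S = 156 + 5·214 + 526 = 1752
  U = 212 + 3·1752 = 5468
Policy B (G − 33):
  T = 158
  G = 110 − 33 = 77
  B = 170 + 5·158 − 6·77 = 498
  S = 156 + 5·158 + 498 = 1444
  U = 212 + 3·1444 = 4544
U: 5468 − 4544 = 924

924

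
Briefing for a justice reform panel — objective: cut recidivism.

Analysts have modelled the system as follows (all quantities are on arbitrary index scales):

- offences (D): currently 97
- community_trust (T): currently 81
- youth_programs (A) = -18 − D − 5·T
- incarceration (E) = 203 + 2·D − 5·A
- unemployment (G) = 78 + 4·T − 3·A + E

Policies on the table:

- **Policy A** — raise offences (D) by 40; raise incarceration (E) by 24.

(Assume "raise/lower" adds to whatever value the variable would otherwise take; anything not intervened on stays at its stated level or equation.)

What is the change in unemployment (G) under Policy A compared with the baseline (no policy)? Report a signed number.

Baseline:
  D = 97
  T = 81
  A = -18 − 97 − 5·81 = -520
  E = 203 + 2·97 − 5·(-520) = 2997
  G = 78 + 4·81 − 3·(-520) + 2997 = 4959
Policy A (D + 40, E + 24):
  D = 97 + 40 = 137
  T = 81
  A = -18 − 137 − 5·81 = -560
  E = 203 + 2·137 − 5·(-560) (+24 from intervention) = 3301
  G = 78 + 4·81 − 3·(-560) + 3301 = 5383
Change in G: 5383 − 4959 = 424

424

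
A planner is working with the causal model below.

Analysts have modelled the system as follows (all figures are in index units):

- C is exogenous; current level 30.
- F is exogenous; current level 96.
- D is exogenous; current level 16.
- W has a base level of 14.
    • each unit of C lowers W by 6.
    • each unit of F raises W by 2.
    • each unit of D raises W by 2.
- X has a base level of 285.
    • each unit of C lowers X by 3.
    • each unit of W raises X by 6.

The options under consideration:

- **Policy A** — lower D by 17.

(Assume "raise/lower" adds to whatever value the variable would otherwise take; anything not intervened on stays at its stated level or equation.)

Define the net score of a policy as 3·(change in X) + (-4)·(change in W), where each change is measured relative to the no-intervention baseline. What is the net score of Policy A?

-476

Baseline:
  C = 30
  F = 96
  D = 16
  W = 14 − 6·30 + 2·96 + 2·16 = 58
  X = 285 − 3·30 + 6·58 = 543
Policy A (D − 17):
  C = 30
  F = 96
  D = 16 − 17 = -1
  W = 14 − 6·30 + 2·96 + 2·(-1) = 24
  X = 285 − 3·30 + 6·24 = 339
ΔX = 339 − 543 = -204; ΔW = 24 − 58 = -34
Score = 3·(-204) + (-4)·(-34) = -476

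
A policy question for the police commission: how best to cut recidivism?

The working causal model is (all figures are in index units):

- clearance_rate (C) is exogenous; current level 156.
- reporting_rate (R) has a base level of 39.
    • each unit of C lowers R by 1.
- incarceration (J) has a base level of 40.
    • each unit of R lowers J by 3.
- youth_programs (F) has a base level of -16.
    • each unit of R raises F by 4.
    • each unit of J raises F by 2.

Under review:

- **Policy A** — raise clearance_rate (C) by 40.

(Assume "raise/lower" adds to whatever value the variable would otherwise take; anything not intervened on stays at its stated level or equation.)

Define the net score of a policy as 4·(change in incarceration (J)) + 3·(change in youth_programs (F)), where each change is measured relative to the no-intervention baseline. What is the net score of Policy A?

Baseline:
  C = 156
  R = 39 − 156 = -117
  J = 40 − 3·(-117) = 391
  F = -16 + 4·(-117) + 2·391 = 298
Policy A (C + 40):
  C = 156 + 40 = 196
  R = 39 − 196 = -157
  J = 40 − 3·(-157) = 511
  F = -16 + 4·(-157) + 2·511 = 378
ΔJ = 511 − 391 = 120; ΔF = 378 − 298 = 80
Score = 4·120 + 3·80 = 720

720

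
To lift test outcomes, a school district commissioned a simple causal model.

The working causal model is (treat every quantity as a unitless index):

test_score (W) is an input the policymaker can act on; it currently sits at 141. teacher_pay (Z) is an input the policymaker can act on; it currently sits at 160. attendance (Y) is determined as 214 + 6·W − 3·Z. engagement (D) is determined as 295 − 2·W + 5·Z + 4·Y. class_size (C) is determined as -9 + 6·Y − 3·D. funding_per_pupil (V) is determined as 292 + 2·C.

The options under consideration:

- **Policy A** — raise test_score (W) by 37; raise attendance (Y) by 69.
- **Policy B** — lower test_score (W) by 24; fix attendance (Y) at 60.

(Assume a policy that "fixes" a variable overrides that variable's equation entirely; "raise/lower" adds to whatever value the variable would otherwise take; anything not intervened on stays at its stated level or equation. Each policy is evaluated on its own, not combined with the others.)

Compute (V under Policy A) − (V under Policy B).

Policy A (W + 37, Y + 69):
  W = 141 + 37 = 178
  Z = 160
  Y = 214 + 6·178 − 3·160 (+69 from intervention) = 871
  D = 295 − 2·178 + 5·160 + 4·871 = 4223
  C = -9 + 6·871 − 3·4223 = -7452
  V = 292 + 2·(-7452) = -14612
Policy B (W − 24, Y := 60):
  W = 141 − 24 = 117
  Z = 160
  Y = 60
  D = 295 − 2·117 + 5·160 + 4·60 = 1101
  C = -9 + 6·60 − 3·1101 = -2952
  V = 292 + 2·(-2952) = -5612
V: -14612 − (-5612) = -9000

-9000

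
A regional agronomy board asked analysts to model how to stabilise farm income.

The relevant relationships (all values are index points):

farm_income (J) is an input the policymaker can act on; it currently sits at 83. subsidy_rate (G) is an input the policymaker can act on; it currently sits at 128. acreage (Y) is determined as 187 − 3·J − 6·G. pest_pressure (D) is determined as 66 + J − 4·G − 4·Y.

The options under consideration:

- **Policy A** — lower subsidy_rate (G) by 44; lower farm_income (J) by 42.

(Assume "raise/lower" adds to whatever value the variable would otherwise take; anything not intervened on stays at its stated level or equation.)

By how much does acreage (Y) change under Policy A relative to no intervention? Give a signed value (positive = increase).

Baseline:
  J = 83
  G = 128
  Y = 187 − 3·83 − 6·128 = -830
Policy A (G − 44, J − 42):
  J = 83 − 42 = 41
  G = 128 − 44 = 84
  Y = 187 − 3·41 − 6·84 = -440
Change in Y: -440 − (-830) = 390

390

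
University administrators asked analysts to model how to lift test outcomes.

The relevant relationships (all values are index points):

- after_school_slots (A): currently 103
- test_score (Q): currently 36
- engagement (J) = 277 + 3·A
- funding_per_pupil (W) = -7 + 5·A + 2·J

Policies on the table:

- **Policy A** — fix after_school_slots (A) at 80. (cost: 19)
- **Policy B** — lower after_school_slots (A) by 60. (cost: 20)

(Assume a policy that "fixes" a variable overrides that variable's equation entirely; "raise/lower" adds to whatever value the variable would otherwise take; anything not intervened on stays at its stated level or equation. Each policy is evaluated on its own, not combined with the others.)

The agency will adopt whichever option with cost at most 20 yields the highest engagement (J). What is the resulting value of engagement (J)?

Policy A (A := 80):
  A = 80
  J = 277 + 3·80 = 517
Policy B (A − 60):
  A = 103 − 60 = 43
  J = 277 + 3·43 = 406
Comparing — Policy A: J=517, Policy B: J=406. Highest is 517 (Policy A).

517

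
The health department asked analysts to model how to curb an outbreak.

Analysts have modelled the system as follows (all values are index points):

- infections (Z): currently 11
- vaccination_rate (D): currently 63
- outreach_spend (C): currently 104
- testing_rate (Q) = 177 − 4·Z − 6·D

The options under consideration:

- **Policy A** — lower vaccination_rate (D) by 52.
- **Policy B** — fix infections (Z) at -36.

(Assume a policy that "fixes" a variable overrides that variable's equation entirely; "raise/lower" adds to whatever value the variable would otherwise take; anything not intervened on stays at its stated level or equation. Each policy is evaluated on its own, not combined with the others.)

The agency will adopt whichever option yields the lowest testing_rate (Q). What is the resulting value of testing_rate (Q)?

-57

Policy A (D − 52):
  Z = 11
  D = 63 − 52 = 11
  Q = 177 − 4·11 − 6·11 = 67
Policy B (Z := -36):
  Z = -36
  D = 63
  Q = 177 − 4·(-36) − 6·63 = -57
Comparing — Policy A: Q=67, Policy B: Q=-57. Lowest is -57 (Policy B).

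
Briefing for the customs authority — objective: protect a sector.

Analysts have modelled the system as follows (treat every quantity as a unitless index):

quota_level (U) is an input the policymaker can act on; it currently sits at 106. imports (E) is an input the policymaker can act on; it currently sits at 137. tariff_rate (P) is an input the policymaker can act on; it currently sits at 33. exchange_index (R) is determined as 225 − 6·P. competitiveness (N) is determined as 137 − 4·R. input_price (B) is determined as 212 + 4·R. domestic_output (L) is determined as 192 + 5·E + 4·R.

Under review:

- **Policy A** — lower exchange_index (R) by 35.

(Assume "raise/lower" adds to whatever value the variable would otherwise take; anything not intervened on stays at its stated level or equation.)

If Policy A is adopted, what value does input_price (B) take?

180

Policy A (R − 35):
  P = 33
  R = 225 − 6·33 (−35 from intervention) = -8
  B = 212 + 4·(-8) = 180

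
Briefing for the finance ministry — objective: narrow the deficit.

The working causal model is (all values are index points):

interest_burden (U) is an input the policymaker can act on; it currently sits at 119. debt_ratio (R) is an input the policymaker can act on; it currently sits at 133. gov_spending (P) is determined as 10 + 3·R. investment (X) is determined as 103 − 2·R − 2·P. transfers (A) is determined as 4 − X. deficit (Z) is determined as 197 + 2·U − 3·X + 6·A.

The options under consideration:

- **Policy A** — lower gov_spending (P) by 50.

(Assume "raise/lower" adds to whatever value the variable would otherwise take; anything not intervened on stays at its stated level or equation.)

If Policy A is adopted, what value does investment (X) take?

Policy A (P − 50):
  R = 133
  P = 10 + 3·133 (−50 from intervention) = 359
  X = 103 − 2·133 − 2·359 = -881

-881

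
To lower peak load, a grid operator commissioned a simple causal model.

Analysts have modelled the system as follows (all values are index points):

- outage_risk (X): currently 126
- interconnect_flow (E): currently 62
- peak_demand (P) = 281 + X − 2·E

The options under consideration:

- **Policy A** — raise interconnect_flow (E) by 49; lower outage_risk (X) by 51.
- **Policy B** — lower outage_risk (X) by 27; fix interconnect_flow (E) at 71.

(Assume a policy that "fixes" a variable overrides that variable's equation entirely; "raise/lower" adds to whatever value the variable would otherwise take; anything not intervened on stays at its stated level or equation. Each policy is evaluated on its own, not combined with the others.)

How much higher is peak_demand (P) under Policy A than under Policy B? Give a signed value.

Policy A (E + 49, X − 51):
  X = 126 − 51 = 75
  E = 62 + 49 = 111
  P = 281 + 75 − 2·111 = 134
Policy B (X − 27, E := 71):
  X = 126 − 27 = 99
  E = 71
  P = 281 + 99 − 2·71 = 238
P: 134 − 238 = -104

-104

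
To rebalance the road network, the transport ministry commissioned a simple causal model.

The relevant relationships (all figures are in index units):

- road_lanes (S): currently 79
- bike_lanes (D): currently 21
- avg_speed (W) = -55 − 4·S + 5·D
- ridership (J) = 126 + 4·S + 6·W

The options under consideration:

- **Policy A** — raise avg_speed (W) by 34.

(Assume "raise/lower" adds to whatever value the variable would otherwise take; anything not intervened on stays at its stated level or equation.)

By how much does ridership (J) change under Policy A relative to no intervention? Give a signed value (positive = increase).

204

Baseline:
  S = 79
  D = 21
  W = -55 − 4·79 + 5·21 = -266
  J = 126 + 4·79 + 6·(-266) = -1154
Policy A (W + 34):
  S = 79
  D = 21
  W = -55 − 4·79 + 5·21 (+34 from intervention) = -232
  J = 126 + 4·79 + 6·(-232) = -950
Change in J: -950 − (-1154) = 204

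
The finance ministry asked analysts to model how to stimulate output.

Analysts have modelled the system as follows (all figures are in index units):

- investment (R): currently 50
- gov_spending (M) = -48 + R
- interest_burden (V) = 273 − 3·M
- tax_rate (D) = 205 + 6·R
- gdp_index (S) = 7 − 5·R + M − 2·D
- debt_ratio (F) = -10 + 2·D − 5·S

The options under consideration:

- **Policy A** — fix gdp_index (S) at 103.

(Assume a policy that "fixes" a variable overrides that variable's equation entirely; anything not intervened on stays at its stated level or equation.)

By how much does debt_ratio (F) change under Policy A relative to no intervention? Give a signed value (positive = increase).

Baseline:
  R = 50
  M = -48 + 50 = 2
  D = 205 + 6·50 = 505
  S = 7 − 5·50 + 2 − 2·505 = -1251
  F = -10 + 2·505 − 5·(-1251) = 7255
Policy A (S := 103):
  R = 50
  M = -48 + 50 = 2
  D = 205 + 6·50 = 505
  S = 103
  F = -10 + 2·505 − 5·103 = 485
Change in F: 485 − 7255 = -6770

-6770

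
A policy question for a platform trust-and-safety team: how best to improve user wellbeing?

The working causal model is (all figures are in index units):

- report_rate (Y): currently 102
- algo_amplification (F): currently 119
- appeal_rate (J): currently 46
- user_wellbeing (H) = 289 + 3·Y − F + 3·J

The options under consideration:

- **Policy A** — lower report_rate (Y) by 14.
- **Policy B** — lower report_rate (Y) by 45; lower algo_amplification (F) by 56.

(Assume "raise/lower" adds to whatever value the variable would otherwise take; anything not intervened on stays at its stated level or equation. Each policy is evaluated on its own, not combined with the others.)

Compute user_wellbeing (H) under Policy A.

572

Policy A (Y − 14):
  Y = 102 − 14 = 88
  F = 119
  J = 46
  H = 289 + 3·88 − 119 + 3·46 = 572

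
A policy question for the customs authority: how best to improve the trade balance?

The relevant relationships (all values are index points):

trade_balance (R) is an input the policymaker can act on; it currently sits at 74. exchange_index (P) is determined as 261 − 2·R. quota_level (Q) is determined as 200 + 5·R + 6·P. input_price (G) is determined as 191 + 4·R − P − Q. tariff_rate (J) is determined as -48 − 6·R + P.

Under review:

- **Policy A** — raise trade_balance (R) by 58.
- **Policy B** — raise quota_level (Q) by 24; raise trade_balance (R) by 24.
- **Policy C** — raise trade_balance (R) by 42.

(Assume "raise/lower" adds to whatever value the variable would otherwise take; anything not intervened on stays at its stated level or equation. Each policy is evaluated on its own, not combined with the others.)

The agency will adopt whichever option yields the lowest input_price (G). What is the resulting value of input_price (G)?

Policy A (R + 58):
  R = 74 + 58 = 132
  P = 261 − 2·132 = -3
  Q = 200 + 5·132 + 6·(-3) = 842
  G = 191 + 4·132 − (-3) − 842 = -120
Policy B (Q + 24, R + 24):
  R = 74 + 24 = 98
  P = 261 − 2·98 = 65
  Q = 200 + 5·98 + 6·65 (+24 from intervention) = 1104
  G = 191 + 4·98 − 65 − 1104 = -586
Policy C (R + 42):
  R = 74 + 42 = 116
  P = 261 − 2·116 = 29
  Q = 200 + 5·116 + 6·29 = 954
  G = 191 + 4·116 − 29 − 954 = -328
Comparing — Policy A: G=-120, Policy B: G=-586, Policy C: G=-328. Lowest is -586 (Policy B).

-586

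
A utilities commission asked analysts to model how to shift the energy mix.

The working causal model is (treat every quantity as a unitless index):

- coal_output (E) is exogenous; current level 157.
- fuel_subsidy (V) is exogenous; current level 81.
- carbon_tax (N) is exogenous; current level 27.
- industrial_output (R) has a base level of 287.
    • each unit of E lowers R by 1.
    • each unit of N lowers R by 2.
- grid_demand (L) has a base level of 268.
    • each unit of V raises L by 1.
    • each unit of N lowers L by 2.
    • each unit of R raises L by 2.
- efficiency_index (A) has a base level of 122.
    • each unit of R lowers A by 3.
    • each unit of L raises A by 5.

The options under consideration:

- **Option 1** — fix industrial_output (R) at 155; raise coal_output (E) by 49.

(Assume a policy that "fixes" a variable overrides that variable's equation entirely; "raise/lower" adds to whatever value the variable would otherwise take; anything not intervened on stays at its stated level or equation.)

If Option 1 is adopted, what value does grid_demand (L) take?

Option 1 (R := 155, E + 49):
  E = 157 + 49 = 206
  V = 81
  N = 27
  R = 155
  L = 268 + 81 − 2·27 + 2·155 = 605

605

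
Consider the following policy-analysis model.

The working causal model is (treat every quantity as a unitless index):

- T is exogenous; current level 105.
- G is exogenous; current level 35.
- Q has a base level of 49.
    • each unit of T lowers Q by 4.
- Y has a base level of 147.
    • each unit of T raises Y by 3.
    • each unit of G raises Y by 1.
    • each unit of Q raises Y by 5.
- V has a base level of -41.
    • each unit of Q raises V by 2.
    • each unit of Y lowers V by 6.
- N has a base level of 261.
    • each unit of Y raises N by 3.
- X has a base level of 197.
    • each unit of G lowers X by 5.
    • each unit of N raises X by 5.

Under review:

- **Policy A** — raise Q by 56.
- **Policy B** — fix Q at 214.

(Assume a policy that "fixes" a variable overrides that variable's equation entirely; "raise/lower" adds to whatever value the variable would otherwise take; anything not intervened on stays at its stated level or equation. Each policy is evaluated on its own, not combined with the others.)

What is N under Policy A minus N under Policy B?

Policy A (Q + 56):
  T = 105
  G = 35
  Q = 49 − 4·105 (+56 from intervention) = -315
  Y = 147 + 3·105 + 35 + 5·(-315) = -1078
  N = 261 + 3·(-1078) = -2973
Policy B (Q := 214):
  T = 105
  G = 35
  Q = 214
  Y = 147 + 3·105 + 35 + 5·214 = 1567
  N = 261 + 3·1567 = 4962
N: -2973 − 4962 = -7935

-7935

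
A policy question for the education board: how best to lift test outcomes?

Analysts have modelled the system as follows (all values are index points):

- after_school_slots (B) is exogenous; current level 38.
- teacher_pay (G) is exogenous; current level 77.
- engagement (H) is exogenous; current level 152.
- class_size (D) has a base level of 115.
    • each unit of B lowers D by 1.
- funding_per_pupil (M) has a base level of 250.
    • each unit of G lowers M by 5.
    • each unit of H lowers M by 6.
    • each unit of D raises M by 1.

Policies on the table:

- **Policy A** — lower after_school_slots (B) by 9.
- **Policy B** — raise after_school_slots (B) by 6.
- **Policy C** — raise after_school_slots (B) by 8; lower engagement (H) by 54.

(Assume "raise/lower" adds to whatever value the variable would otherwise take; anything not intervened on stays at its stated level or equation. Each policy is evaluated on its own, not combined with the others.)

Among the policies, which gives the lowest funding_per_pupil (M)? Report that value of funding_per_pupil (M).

Policy A (B − 9):
  B = 38 − 9 = 29
  G = 77
  H = 152
  D = 115 − 29 = 86
  M = 250 − 5·77 − 6·152 + 86 = -961
Policy B (B + 6):
  B = 38 + 6 = 44
  G = 77
  H = 152
  D = 115 − 44 = 71
  M = 250 − 5·77 − 6·152 + 71 = -976
Policy C (B + 8, H − 54):
  B = 38 + 8 = 46
  G = 77
  H = 152 − 54 = 98
  D = 115 − 46 = 69
  M = 250 − 5·77 − 6·98 + 69 = -654
Comparing — Policy A: M=-961, Policy B: M=-976, Policy C: M=-654. Lowest is -976 (Policy B).

-976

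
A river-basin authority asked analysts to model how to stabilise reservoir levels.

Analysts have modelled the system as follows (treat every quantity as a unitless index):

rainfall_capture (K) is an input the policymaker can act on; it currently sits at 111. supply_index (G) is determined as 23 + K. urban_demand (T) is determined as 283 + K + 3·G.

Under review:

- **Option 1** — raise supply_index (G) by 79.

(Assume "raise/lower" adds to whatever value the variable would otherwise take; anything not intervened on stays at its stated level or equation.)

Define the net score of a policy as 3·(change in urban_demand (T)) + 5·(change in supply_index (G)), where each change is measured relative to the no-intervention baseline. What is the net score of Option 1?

1106

Baseline:
  K = 111
  G = 23 + 111 = 134
  T = 283 + 111 + 3·134 = 796
Option 1 (G + 79):
  K = 111
  G = 23 + 111 (+79 from intervention) = 213
  T = 283 + 111 + 3·213 = 1033
ΔT = 1033 − 796 = 237; ΔG = 213 − 134 = 79
Score = 3·237 + 5·79 = 1106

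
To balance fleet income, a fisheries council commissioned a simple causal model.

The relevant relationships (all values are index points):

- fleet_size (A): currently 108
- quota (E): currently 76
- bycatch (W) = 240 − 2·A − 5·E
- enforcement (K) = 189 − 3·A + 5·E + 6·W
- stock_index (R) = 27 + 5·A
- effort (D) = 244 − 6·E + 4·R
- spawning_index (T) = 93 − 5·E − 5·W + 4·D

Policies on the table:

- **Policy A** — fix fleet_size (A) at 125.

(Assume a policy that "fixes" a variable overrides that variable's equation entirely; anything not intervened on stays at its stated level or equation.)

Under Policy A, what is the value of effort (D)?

2396

Policy A (A := 125):
  A = 125
  E = 76
  R = 27 + 5·125 = 652
  D = 244 − 6·76 + 4·652 = 2396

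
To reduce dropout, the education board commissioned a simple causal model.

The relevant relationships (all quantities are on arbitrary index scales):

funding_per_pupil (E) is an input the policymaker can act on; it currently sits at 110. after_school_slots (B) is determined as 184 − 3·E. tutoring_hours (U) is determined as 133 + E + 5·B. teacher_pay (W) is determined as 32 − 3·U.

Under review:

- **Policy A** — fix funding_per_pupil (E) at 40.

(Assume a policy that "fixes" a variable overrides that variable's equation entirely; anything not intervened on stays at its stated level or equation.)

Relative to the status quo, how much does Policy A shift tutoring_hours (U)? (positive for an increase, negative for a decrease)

980

Baseline:
  E = 110
  B = 184 − 3·110 = -146
  U = 133 + 110 + 5·(-146) = -487
Policy A (E := 40):
  E = 40
  B = 184 − 3·40 = 64
  U = 133 + 40 + 5·64 = 493
Change in U: 493 − (-487) = 980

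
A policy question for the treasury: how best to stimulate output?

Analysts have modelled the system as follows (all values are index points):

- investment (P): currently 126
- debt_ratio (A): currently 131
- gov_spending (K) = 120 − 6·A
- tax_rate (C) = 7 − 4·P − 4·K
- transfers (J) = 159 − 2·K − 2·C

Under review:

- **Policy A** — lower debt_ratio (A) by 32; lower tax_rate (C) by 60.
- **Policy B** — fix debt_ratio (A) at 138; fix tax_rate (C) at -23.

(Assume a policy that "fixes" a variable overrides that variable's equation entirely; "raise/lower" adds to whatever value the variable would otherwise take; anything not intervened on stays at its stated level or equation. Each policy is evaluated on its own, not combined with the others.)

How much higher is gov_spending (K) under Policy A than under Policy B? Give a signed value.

234

Policy A (A − 32, C − 60):
  A = 131 − 32 = 99
  K = 120 − 6·99 = -474
Policy B (A := 138, C := -23):
  A = 138
  K = 120 − 6·138 = -708
K: -474 − (-708) = 234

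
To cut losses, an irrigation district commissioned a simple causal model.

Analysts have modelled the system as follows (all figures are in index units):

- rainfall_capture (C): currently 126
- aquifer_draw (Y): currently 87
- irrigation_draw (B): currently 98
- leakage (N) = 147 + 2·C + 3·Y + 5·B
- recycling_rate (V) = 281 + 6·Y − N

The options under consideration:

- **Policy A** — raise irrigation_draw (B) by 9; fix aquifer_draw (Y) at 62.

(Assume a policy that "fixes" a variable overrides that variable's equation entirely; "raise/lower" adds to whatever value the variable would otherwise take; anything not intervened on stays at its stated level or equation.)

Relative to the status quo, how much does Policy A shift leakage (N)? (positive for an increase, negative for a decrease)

-30

Baseline:
  C = 126
  Y = 87
  B = 98
  N = 147 + 2·126 + 3·87 + 5·98 = 1150
Policy A (B + 9, Y := 62):
  C = 126
  Y = 62
  B = 98 + 9 = 107
  N = 147 + 2·126 + 3·62 + 5·107 = 1120
Change in N: 1120 − 1150 = -30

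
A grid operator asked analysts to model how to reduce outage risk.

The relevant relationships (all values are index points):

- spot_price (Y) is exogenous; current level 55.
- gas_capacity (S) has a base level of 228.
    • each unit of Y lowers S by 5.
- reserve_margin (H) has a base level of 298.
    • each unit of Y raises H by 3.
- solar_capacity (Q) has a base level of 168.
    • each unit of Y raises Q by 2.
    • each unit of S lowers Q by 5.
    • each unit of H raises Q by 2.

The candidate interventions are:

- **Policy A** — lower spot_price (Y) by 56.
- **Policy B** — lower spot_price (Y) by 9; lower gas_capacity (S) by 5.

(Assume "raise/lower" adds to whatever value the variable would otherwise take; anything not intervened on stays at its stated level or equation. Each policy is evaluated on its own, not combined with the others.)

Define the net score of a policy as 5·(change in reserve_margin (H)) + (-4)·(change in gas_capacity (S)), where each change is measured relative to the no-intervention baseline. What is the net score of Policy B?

-295

Baseline:
  Y = 55
  S = 228 − 5·55 = -47
  H = 298 + 3·55 = 463
Policy B (Y − 9, S − 5):
  Y = 55 − 9 = 46
  S = 228 − 5·46 (−5 from intervention) = -7
  H = 298 + 3·46 = 436
ΔH = 436 − 463 = -27; ΔS = -7 − (-47) = 40
Score = 5·(-27) + (-4)·40 = -295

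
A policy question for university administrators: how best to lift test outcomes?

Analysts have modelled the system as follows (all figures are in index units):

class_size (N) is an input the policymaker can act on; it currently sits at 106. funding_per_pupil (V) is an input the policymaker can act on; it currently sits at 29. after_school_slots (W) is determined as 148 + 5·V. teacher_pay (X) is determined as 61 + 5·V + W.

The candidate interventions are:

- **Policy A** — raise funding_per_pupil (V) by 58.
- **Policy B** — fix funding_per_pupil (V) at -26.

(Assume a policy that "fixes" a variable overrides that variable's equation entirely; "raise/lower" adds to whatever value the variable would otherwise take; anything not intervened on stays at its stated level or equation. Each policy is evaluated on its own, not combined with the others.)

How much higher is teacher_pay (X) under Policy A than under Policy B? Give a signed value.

Policy A (V + 58):
  V = 29 + 58 = 87
  W = 148 + 5·87 = 583
  X = 61 + 5·87 + 583 = 1079
Policy B (V := -26):
  V = -26
  W = 148 + 5·(-26) = 18
  X = 61 + 5·(-26) + 18 = -51
X: 1079 − (-51) = 1130

1130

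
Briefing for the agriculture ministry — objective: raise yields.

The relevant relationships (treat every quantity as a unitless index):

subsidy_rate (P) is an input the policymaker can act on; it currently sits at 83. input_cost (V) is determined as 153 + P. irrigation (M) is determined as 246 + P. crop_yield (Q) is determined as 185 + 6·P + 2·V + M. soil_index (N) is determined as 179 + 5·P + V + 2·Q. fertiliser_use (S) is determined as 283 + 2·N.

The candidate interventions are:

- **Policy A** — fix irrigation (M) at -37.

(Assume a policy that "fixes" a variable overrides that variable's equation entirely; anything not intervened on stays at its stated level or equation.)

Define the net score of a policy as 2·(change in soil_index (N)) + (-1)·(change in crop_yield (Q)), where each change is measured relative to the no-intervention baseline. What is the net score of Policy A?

Baseline:
  P = 83
  V = 153 + 83 = 236
  M = 246 + 83 = 329
  Q = 185 + 6·83 + 2·236 + 329 = 1484
  N = 179 + 5·83 + 236 + 2·1484 = 3798
Policy A (M := -37):
  P = 83
  V = 153 + 83 = 236
  M = -37
  Q = 185 + 6·83 + 2·236 + (-37) = 1118
  N = 179 + 5·83 + 236 + 2·1118 = 3066
ΔN = 3066 − 3798 = -732; ΔQ = 1118 − 1484 = -366
Score = 2·(-732) + (-1)·(-366) = -1098

-1098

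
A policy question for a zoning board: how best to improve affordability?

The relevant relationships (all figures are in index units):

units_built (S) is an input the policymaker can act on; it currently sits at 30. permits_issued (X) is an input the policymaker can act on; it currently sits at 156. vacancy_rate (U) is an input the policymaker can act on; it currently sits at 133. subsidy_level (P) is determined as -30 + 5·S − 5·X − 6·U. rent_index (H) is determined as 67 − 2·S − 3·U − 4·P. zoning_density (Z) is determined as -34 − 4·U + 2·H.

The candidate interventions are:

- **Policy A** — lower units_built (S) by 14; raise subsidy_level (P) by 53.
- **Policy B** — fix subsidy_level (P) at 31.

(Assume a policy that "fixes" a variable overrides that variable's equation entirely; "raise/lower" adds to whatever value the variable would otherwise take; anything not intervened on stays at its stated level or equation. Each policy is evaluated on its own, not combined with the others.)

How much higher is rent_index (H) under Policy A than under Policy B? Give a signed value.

Policy A (S − 14, P + 53):
  S = 30 − 14 = 16
  X = 156
  U = 133
  P = -30 + 5·16 − 5·156 − 6·133 (+53 from intervention) = -1475
  H = 67 − 2·16 − 3·133 − 4·(-1475) = 5536
Policy B (P := 31):
  S = 30
  X = 156
  U = 133
  P = 31
  H = 67 − 2·30 − 3·133 − 4·31 = -516
H: 5536 − (-516) = 6052

6052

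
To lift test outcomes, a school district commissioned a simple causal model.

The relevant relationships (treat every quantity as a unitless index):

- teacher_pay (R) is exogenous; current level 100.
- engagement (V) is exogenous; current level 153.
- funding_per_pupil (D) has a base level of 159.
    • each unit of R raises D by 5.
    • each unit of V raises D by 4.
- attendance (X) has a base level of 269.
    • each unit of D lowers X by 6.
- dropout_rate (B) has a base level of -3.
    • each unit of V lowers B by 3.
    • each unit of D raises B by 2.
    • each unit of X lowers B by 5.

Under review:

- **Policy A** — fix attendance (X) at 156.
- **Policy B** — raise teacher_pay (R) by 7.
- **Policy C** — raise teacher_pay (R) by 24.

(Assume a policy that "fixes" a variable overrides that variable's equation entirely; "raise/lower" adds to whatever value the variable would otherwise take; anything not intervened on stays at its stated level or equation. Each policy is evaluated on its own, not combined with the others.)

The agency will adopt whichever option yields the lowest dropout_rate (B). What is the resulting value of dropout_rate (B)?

Policy A (X := 156):
  R = 100
  V = 153
  D = 159 + 5·100 + 4·153 = 1271
  X = 156
  B = -3 − 3·153 + 2·1271 − 5·156 = 1300
Policy B (R + 7):
  R = 100 + 7 = 107
  V = 153
  D = 159 + 5·107 + 4·153 = 1306
  X = 269 − 6·1306 = -7567
  B = -3 − 3·153 + 2·1306 − 5·(-7567) = 39985
Policy C (R + 24):
  R = 100 + 24 = 124
  V = 153
  D = 159 + 5·124 + 4·153 = 1391
  X = 269 − 6·1391 = -8077
  B = -3 − 3·153 + 2·1391 − 5·(-8077) = 42705
Comparing — Policy A: B=1300, Policy B: B=39985, Policy C: B=42705. Lowest is 1300 (Policy A).

1300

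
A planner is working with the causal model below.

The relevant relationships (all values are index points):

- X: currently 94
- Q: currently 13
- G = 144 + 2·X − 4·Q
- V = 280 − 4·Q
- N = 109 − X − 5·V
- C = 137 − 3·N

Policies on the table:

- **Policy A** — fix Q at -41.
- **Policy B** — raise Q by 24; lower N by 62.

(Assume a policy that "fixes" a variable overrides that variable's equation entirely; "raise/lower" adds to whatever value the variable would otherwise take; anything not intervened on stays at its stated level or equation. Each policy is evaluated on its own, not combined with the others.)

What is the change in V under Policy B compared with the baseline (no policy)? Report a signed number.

-96

Baseline:
  Q = 13
  V = 280 − 4·13 = 228
Policy B (Q + 24, N − 62):
  Q = 13 + 24 = 37
  V = 280 − 4·37 = 132
Change in V: 132 − 228 = -96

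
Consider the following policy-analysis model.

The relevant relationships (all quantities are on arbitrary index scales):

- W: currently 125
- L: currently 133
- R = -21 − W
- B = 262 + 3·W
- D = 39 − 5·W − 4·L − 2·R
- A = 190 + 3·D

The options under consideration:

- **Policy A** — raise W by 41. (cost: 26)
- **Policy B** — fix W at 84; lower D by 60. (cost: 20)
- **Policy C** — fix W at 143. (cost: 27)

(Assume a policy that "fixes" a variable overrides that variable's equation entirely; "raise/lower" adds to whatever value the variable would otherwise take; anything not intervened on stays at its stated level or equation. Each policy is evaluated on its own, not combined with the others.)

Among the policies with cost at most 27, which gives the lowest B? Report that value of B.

Policy A (W + 41):
  W = 125 + 41 = 166
  B = 262 + 3·166 = 760
Policy B (W := 84, D − 60):
  W = 84
  B = 262 + 3·84 = 514
Policy C (W := 143):
  W = 143
  B = 262 + 3·143 = 691
Comparing — Policy A: B=760, Policy B: B=514, Policy C: B=691. Lowest is 514 (Policy B).

514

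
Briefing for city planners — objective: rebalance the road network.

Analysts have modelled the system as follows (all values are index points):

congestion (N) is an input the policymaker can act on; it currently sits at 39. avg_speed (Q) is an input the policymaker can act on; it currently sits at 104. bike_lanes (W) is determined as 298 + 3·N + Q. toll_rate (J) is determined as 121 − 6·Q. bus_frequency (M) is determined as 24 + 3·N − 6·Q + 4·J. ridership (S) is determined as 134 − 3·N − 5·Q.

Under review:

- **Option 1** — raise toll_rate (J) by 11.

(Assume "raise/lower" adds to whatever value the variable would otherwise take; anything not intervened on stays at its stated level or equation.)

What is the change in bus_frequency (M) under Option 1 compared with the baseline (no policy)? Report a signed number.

Baseline:
  N = 39
  Q = 104
  J = 121 − 6·104 = -503
  M = 24 + 3·39 − 6·104 + 4·(-503) = -2495
Option 1 (J + 11):
  N = 39
  Q = 104
  J = 121 − 6·104 (+11 from intervention) = -492
  M = 24 + 3·39 − 6·104 + 4·(-492) = -2451
Change in M: -2451 − (-2495) = 44

44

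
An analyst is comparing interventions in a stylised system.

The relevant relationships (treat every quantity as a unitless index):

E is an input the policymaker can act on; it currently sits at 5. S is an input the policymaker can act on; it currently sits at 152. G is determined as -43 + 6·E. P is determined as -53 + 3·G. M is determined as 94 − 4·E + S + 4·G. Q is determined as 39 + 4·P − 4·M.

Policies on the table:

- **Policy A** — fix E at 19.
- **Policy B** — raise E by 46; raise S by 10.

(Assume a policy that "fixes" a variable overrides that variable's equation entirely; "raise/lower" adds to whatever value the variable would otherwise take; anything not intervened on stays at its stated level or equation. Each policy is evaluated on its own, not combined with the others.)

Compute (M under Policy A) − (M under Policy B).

Policy A (E := 19):
  E = 19
  S = 152
  G = -43 + 6·19 = 71
  M = 94 − 4·19 + 152 + 4·71 = 454
Policy B (E + 46, S + 10):
  E = 5 + 46 = 51
  S = 152 + 10 = 162
  G = -43 + 6·51 = 263
  M = 94 − 4·51 + 162 + 4·263 = 1104
M: 454 − 1104 = -650

-650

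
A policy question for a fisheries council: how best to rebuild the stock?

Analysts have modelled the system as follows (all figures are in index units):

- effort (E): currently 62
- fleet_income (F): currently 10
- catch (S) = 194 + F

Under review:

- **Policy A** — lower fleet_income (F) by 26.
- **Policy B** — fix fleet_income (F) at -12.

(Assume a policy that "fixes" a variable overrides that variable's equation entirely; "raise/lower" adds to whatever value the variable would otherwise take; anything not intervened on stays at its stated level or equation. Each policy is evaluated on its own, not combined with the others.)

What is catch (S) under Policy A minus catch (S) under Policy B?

-4

Policy A (F − 26):
  F = 10 − 26 = -16
  S = 194 + (-16) = 178
Policy B (F := -12):
  F = -12
  S = 194 + (-12) = 182
S: 178 − 182 = -4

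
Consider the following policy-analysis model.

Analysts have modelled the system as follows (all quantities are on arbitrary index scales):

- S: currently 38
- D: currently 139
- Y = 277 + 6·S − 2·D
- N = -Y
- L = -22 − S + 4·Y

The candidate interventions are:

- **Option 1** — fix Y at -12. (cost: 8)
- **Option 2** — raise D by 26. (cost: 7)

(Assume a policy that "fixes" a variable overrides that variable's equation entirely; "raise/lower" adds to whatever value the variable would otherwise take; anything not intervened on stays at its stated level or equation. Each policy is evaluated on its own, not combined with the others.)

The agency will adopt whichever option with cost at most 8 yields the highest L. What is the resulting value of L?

Option 1 (Y := -12):
  S = 38
  D = 139
  Y = -12
  L = -22 − 38 + 4·(-12) = -108
Option 2 (D + 26):
  S = 38
  D = 139 + 26 = 165
  Y = 277 + 6·38 − 2·165 = 175
  L = -22 − 38 + 4·175 = 640
Comparing — Option 1: L=-108, Option 2: L=640. Highest is 640 (Option 2).

640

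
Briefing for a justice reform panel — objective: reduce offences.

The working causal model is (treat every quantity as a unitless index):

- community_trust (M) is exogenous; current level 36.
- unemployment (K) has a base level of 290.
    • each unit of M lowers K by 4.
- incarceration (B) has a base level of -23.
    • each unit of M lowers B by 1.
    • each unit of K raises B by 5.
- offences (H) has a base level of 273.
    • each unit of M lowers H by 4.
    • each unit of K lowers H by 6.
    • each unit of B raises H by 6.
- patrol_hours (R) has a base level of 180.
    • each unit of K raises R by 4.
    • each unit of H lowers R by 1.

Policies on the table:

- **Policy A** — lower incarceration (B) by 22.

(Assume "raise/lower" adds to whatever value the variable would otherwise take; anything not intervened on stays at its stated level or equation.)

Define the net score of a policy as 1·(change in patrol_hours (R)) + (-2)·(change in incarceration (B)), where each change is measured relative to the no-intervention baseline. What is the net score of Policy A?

176

Baseline:
  M = 36
  K = 290 − 4·36 = 146
  B = -23 − 36 + 5·146 = 671
  H = 273 − 4·36 − 6·146 + 6·671 = 3279
  R = 180 + 4·146 − 3279 = -2515
Policy A (B − 22):
  M = 36
  K = 290 − 4·36 = 146
  B = -23 − 36 + 5·146 (−22 from intervention) = 649
  H = 273 − 4·36 − 6·146 + 6·649 = 3147
  R = 180 + 4·146 − 3147 = -2383
ΔR = -2383 − (-2515) = 132; ΔB = 649 − 671 = -22
Score = 1·132 + (-2)·(-22) = 176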